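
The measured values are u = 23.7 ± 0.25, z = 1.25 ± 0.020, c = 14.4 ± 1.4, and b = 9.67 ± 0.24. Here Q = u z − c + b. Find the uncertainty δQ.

Let p = u·z = 29.6. δp/p = √((1·δu/u)² + (1·δz/z)²) = √(0.000111 + 0.000256) = 0.0192, so δp = 0.568.
Q = p − c + b: δQ = √(δp² + δc² + δb²) = √(0.322 + 1.96 + 0.0576) = 1.53

1.53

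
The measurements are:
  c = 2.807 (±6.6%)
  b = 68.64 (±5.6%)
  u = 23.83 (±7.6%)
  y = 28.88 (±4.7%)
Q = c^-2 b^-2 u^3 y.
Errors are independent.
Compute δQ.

3.05

Since Q is a product/quotient, work with relative uncertainties:
  (-2·δc/c)² = (-2×0.0660)² = 0.0174;  (-2·δb/b)² = (-2×0.0560)² = 0.0125;  (3·δu/u)² = (3×0.0760)² = 0.0520;  (1·δy/y)² = (1×0.0470)² = 0.00221
δQ/Q = √(0.0842) = 0.290
Q = 10.53, so δQ = 0.290 × 10.53 = 3.05.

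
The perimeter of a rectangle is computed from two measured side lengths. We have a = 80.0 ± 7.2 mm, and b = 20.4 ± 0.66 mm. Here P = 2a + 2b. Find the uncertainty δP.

Absolute uncertainties add in quadrature for a linear combination:
  (2·δa)² = 207;  (2·δb)² = 1.74
δP = √(209) = 14.5 mm

14.5 mm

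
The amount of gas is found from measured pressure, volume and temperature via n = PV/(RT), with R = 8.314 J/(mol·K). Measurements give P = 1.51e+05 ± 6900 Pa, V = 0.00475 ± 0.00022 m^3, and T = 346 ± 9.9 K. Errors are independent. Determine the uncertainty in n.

0.0177 mol

Each factor contributes (exponent × relative error)² to (δn/n)²:
  (1·δP/P)² = (1×0.0457)² = 0.00209;  (1·δV/V)² = (1×0.0463)² = 0.00215;  (-1·δT/T)² = (-1×0.0286)² = 0.000819
δn/n = √(0.00505) = 0.0711
n = 0.249 mol, so δn = 0.0711 × 0.249 = 0.0177 mol.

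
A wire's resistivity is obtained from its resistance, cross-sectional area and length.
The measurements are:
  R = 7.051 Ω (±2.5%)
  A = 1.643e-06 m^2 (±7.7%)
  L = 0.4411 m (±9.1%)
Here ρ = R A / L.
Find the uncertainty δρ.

ρ is a product of powers, so relative uncertainties combine in quadrature:
  (1·δR/R)² = (1×0.0250)² = 0.000625;  (1·δA/A)² = (1×0.0770)² = 0.00593;  (-1·δL/L)² = (-1×0.0910)² = 0.00828
δρ/ρ = √(0.0148) = 0.122
ρ = 2.626e-05 Ω·m, so δρ = 0.122 × 2.626e-05 = 3.2e-06 Ω·m.

3.2e-06 Ω·m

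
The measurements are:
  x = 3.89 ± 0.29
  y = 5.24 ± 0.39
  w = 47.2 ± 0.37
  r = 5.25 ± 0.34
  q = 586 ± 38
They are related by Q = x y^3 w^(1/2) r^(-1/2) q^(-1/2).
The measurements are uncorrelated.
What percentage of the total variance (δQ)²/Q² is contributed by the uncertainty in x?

(δQ/Q)² = (1·δx/x)² + (3·δy/y)² + (½·δw/w)² + (−½·δr/r)² + (−½·δq/q)²
  x term: (1×0.0746)² = 0.00556
  y term: (3×0.0744)² = 0.0499
  w term: (0.5×0.00784)² = 1.54e-05
  r term: (-0.5×0.0648)² = 0.00105
  q term: (-0.5×0.0648)² = 0.00105
Total = 0.0575. Share from x = 0.00556/0.0575 = 0.0966.

9.66%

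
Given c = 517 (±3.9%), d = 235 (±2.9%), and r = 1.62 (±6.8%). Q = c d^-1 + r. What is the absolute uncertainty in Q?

Let p = c·d^-1 = 2.20. δp/p = √((1·δc/c)² + (-1·δd/d)²) = √(0.00152 + 0.000841) = 0.0486, so δp = 0.107.
Q = p + r: δQ = √(δp² + δr²) = √(0.0114 + 0.0121) = 0.154

0.154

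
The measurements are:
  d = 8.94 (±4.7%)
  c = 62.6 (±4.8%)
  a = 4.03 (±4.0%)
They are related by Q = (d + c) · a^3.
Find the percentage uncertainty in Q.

Let u = d + c = 71.5. δu = √(δd² + δc²) = √(0.177 + 9.03) = 3.03, so δu/u = 0.0424.
Q is then a monomial in u, a:
δQ/Q = √((δu/u)² + (3·δa/a)²) = √(0.00180 + 0.0144) = 0.127

12.7%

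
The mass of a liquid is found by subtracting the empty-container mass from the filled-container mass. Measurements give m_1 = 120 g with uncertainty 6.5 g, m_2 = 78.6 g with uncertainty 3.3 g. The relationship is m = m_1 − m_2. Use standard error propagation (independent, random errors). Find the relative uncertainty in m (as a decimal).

0.176

Absolute uncertainties add in quadrature for a linear combination:
  (δm_1)² = 42.2;  (δm_2)² = 10.9
δm = √(53.1) = 7.29 g
m = 41.4 g, so δm/m = 7.29/41.4 = 0.176.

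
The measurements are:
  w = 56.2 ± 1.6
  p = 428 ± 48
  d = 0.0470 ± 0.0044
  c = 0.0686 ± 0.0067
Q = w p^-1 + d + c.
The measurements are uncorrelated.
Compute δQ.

Let h = w·p^-1 = 0.131. δh/h = √((1·δw/w)² + (-1·δp/p)²) = √(0.000811 + 0.0126) = 0.116, so δh = 0.0152.
Q = h + d + c: δQ = √(δh² + δd² + δc²) = √(0.000231 + 1.94e-05 + 4.49e-05) = 0.0172

0.0172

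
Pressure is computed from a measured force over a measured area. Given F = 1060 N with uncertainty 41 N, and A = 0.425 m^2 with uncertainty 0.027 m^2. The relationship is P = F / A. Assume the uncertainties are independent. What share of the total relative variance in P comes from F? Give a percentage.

27.0%

(δP/P)² = (1·δF/F)² + (-1·δA/A)²
  F term: (1×0.0387)² = 0.00150
  A term: (-1×0.0635)² = 0.00404
Total = 0.00553. Share from F = 0.00150/0.00553 = 0.270.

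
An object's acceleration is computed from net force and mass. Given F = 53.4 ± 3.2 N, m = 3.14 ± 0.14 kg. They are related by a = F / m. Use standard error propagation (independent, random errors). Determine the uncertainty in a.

1.27 m/s^2

a is a product of powers, so relative uncertainties combine in quadrature:
  (1·δF/F)² = (1×0.0599)² = 0.00359;  (-1·δm/m)² = (-1×0.0446)² = 0.00199
δa/a = √(0.00558) = 0.0747
a = 17.0 m/s^2, so δa = 0.0747 × 17.0 = 1.27 m/s^2.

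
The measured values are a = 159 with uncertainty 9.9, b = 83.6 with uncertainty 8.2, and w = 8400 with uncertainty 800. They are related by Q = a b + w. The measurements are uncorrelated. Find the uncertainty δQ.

1740

Let p = a·b = 13300. δp/p = √((1·δa/a)² + (1·δb/b)²) = √(0.00388 + 0.00962) = 0.116, so δp = 1540.
Q = p + w: δQ = √(δp² + δw²) = √(2.38e+06 + 6.4e+05) = 1740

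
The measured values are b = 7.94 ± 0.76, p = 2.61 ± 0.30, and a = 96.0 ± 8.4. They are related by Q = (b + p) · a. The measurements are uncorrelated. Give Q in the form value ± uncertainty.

1010 ± 118

Let u = b + p = 10.6. δu = √(δb² + δp²) = √(0.578 + 0.0900) = 0.817, so δu/u = 0.0774.
Q is then a monomial in u, a:
δQ/Q = √((δu/u)² + (1·δa/a)²) = √(0.00600 + 0.00766) = 0.117
Q = 1010, so δQ = 0.117 × 1010 = 118.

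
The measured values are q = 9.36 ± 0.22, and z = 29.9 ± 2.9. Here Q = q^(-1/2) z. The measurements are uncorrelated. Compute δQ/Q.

Products/powers → add relative errors in quadrature, weighted by exponent:
  (−½·δq/q)² = (-0.5×0.0235)² = 0.000138;  (1·δz/z)² = (1×0.0970)² = 0.00941
δQ/Q = √(0.00955) = 0.0977

0.0977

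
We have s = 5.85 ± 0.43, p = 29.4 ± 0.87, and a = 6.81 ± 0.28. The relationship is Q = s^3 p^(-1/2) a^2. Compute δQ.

Relative error in a monomial: (δQ/Q)² = Σ (nᵢ · δxᵢ/xᵢ)².
  (3·δs/s)² = (3×0.0735)² = 0.0486;  (−½·δp/p)² = (-0.5×0.0296)² = 0.000219;  (2·δa/a)² = (2×0.0411)² = 0.00676
δQ/Q = √(0.0556) = 0.236
Q = 1710, so δQ = 0.236 × 1710 = 404.

404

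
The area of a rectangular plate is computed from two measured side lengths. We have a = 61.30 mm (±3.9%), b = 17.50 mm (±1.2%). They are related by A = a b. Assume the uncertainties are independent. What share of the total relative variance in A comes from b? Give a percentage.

(δA/A)² = (1·δa/a)² + (1·δb/b)²
  a term: (1×0.0390)² = 0.00152
  b term: (1×0.0120)² = 0.000144
Total = 0.00167. Share from b = 0.000144/0.00167 = 0.0865.

8.65%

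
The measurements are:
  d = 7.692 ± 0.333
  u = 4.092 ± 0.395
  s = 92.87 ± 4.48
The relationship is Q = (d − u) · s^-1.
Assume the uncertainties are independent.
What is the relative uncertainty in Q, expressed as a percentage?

15.1%

Let w = d − u = 3.600. δw = √(δd² + δu²) = √(0.111 + 0.156) = 0.517, so δw/w = 0.144.
Q is then a monomial in w, s:
δQ/Q = √((δw/w)² + (-1·δs/s)²) = √(0.0206 + 0.00233) = 0.151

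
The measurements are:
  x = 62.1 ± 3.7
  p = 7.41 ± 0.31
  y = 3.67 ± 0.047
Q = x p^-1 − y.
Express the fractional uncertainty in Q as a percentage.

13.0%

Let w = x·p^-1 = 8.38. δw/w = √((1·δx/x)² + (-1·δp/p)²) = √(0.00355 + 0.00175) = 0.0728, so δw = 0.610.
Q = w − y: δQ = √(δw² + δy²) = √(0.372 + 0.00221) = 0.612
Q = 4.71, so δQ/Q = 0.612/4.71 = 0.130.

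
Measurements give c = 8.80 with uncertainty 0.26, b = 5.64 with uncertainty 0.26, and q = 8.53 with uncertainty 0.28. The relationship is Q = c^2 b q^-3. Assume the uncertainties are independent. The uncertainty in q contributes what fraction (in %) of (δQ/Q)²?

63.3%

(δQ/Q)² = (2·δc/c)² + (1·δb/b)² + (-3·δq/q)²
  c term: (2×0.0295)² = 0.00349
  b term: (1×0.0461)² = 0.00213
  q term: (-3×0.0328)² = 0.00970
Total = 0.0153. Share from q = 0.00970/0.0153 = 0.633.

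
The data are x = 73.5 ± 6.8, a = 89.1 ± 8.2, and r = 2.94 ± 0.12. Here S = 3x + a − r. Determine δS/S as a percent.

7.17%

Each term contributes (cᵢ δxᵢ)² to (δS)²:
  (3·δx)² = 416;  (δa)² = 67.2;  (δr)² = 0.0144
δS = √(483) = 22.0
S = 307, so δS/S = 22.0/307 = 0.0717.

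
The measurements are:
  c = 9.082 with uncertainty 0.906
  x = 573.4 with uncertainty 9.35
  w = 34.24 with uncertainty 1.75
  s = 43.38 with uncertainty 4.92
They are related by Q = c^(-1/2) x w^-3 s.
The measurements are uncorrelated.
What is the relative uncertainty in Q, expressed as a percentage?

19.8%

Q is a product of powers, so relative uncertainties combine in quadrature:
  (−½·δc/c)² = (-0.5×0.0998)² = 0.00249;  (1·δx/x)² = (1×0.0163)² = 0.000266;  (-3·δw/w)² = (-3×0.0511)² = 0.0235;  (1·δs/s)² = (1×0.113)² = 0.0129
δQ/Q = √(0.0391) = 0.198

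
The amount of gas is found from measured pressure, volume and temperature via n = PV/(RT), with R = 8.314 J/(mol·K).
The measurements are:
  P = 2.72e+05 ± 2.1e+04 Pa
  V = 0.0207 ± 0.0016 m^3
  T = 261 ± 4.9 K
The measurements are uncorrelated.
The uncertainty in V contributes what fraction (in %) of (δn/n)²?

48.6%

(δn/n)² = (1·δP/P)² + (1·δV/V)² + (-1·δT/T)²
  P term: (1×0.0772)² = 0.00596
  V term: (1×0.0773)² = 0.00597
  T term: (-1×0.0188)² = 0.000352
Total = 0.0123. Share from V = 0.00597/0.0123 = 0.486.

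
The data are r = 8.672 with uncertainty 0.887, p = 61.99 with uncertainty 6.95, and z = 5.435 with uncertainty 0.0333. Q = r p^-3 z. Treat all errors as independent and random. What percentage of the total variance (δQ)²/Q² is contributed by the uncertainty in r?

(δQ/Q)² = (1·δr/r)² + (-3·δp/p)² + (1·δz/z)²
  r term: (1×0.102)² = 0.0105
  p term: (-3×0.112)² = 0.113
  z term: (1×0.00613)² = 3.75e-05
Total = 0.124. Share from r = 0.0105/0.124 = 0.0846.

8.46%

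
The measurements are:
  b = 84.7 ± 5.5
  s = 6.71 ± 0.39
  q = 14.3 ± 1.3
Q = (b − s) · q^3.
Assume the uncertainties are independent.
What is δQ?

Let u = b − s = 78.0. δu = √(δb² + δs²) = √(30.2 + 0.152) = 5.51, so δu/u = 0.0707.
Q is then a monomial in u, q:
δQ/Q = √((δu/u)² + (3·δq/q)²) = √(0.00500 + 0.0744) = 0.282
Q = 2.28e+05, so δQ = 0.282 × 2.28e+05 = 64300.

64300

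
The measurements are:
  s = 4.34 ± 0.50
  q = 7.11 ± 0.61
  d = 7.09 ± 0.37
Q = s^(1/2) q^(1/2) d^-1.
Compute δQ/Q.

Products/powers → add relative errors in quadrature, weighted by exponent:
  (½·δs/s)² = (0.5×0.115)² = 0.00332;  (½·δq/q)² = (0.5×0.0858)² = 0.00184;  (-1·δd/d)² = (-1×0.0522)² = 0.00272
δQ/Q = √(0.00788) = 0.0888

0.0888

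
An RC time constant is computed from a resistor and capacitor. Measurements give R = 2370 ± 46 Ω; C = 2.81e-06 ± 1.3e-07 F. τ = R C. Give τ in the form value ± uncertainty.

0.00666 ± 0.000334 s

Each factor contributes (exponent × relative error)² to (δτ/τ)²:
  (1·δR/R)² = (1×0.0194)² = 0.000377;  (1·δC/C)² = (1×0.0463)² = 0.00214
δτ/τ = √(0.00252) = 0.0502
τ = 0.00666 s, so δτ = 0.0502 × 0.00666 = 0.000334 s.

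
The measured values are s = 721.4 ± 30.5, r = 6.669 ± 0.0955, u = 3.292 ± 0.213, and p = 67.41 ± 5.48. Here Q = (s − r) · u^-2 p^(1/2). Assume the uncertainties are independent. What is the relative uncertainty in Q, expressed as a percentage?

Let w = s − r = 714.7. δw = √(δs² + δr²) = √(930 + 0.00912) = 30.5, so δw/w = 0.0427.
Q is then a monomial in w, u, p:
δQ/Q = √((δw/w)² + (-2·δu/u)² + (½·δp/p)²) = √(0.00182 + 0.0167 + 0.00165) = 0.142

14.2%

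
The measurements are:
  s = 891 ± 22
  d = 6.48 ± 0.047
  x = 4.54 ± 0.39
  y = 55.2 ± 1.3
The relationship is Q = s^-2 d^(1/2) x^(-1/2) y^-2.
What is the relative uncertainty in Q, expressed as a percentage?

Each factor contributes (exponent × relative error)² to (δQ/Q)²:
  (-2·δs/s)² = (-2×0.0247)² = 0.00244;  (½·δd/d)² = (0.5×0.00725)² = 1.32e-05;  (−½·δx/x)² = (-0.5×0.0859)² = 0.00184;  (-2·δy/y)² = (-2×0.0236)² = 0.00222
δQ/Q = √(0.00652) = 0.0807

8.07%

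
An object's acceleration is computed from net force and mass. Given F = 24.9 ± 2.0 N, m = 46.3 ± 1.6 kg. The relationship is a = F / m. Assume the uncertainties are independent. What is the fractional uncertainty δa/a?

0.0874

Each factor contributes (exponent × relative error)² to (δa/a)²:
  (1·δF/F)² = (1×0.0803)² = 0.00645;  (-1·δm/m)² = (-1×0.0346)² = 0.00119
δa/a = √(0.00765) = 0.0874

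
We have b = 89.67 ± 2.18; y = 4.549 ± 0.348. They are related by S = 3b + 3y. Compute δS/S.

Sums and differences: (δS)² = Σ (cᵢ δxᵢ)².
  (3·δb)² = 42.8;  (3·δy)² = 1.09
δS = √(43.9) = 6.62
S = 282.7, so δS/S = 6.62/282.7 = 0.0234.

0.0234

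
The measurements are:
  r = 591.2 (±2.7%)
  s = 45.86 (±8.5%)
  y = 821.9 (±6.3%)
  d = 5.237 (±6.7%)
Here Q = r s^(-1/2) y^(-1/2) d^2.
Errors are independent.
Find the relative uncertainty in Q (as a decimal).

0.147

Since Q is a product/quotient, work with relative uncertainties:
  (1·δr/r)² = (1×0.0270)² = 0.000729;  (−½·δs/s)² = (-0.5×0.0850)² = 0.00181;  (−½·δy/y)² = (-0.5×0.0630)² = 0.000992;  (2·δd/d)² = (2×0.0670)² = 0.0180
δQ/Q = √(0.0215) = 0.147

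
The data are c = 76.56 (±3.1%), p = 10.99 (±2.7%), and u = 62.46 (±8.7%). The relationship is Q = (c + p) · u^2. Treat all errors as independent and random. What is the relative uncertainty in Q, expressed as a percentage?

Let w = c + p = 87.55. δw = √(δc² + δp²) = √(5.63 + 0.0880) = 2.39, so δw/w = 0.0273.
Q is then a monomial in w, u:
δQ/Q = √((δw/w)² + (2·δu/u)²) = √(0.000746 + 0.0303) = 0.176

17.6%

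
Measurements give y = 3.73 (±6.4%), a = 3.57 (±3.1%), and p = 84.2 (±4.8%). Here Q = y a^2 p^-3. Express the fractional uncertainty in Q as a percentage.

16.9%

Each factor contributes (exponent × relative error)² to (δQ/Q)²:
  (1·δy/y)² = (1×0.0640)² = 0.00410;  (2·δa/a)² = (2×0.0310)² = 0.00384;  (-3·δp/p)² = (-3×0.0480)² = 0.0207
δQ/Q = √(0.0287) = 0.169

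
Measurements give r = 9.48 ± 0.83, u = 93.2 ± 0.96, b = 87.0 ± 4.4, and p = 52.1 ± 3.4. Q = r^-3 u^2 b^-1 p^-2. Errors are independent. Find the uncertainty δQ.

1.29e-05

Relative error in a monomial: (δQ/Q)² = Σ (nᵢ · δxᵢ/xᵢ)².
  (-3·δr/r)² = (-3×0.0876)² = 0.0690;  (2·δu/u)² = (2×0.0103)² = 0.000424;  (-1·δb/b)² = (-1×0.0506)² = 0.00256;  (-2·δp/p)² = (-2×0.0653)² = 0.0170
δQ/Q = √(0.0890) = 0.298
Q = 4.32e-05, so δQ = 0.298 × 4.32e-05 = 1.29e-05.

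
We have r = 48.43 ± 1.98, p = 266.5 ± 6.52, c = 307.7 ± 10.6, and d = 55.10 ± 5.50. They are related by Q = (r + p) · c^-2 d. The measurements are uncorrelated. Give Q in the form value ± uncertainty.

Let u = r + p = 314.9. δu = √(δr² + δp²) = √(3.92 + 42.5) = 6.81, so δu/u = 0.0216.
Q is then a monomial in u, c, d:
δQ/Q = √((δu/u)² + (-2·δc/c)² + (1·δd/d)²) = √(0.000468 + 0.00475 + 0.00996) = 0.123
Q = 0.1833, so δQ = 0.123 × 0.1833 = 0.0226.

0.1833 ± 0.0226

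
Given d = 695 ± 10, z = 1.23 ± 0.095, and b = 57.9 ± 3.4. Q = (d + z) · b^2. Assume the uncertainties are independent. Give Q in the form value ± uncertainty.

(2.33 ± 0.276) × 10^6

Let u = d + z = 696. δu = √(δd² + δz²) = √(100 + 0.00903) = 10.0, so δu/u = 0.0144.
Q is then a monomial in u, b:
δQ/Q = √((δu/u)² + (2·δb/b)²) = √(0.000206 + 0.0138) = 0.118
Q = 2.33e+06, so δQ = 0.118 × 2.33e+06 = 2.76e+05.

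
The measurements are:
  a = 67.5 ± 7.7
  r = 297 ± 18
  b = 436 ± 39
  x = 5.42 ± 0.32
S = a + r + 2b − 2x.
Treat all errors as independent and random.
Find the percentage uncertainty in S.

For a sum/difference, combine absolute errors in quadrature:
  (δa)² = 59.3;  (δr)² = 324;  (2·δb)² = 6080;  (2·δx)² = 0.410
δS = √(6470) = 80.4
S = 1230, so δS/S = 80.4/1230 = 0.0656.

6.56%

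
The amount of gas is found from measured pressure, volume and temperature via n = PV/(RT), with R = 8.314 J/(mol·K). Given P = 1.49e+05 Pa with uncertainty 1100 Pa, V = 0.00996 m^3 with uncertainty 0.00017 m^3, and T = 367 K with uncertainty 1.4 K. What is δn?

Relative error in a monomial: (δn/n)² = Σ (nᵢ · δxᵢ/xᵢ)².
  (1·δP/P)² = (1×0.00738)² = 5.45e-05;  (1·δV/V)² = (1×0.0171)² = 0.000291;  (-1·δT/T)² = (-1×0.00381)² = 1.46e-05
δn/n = √(0.000360) = 0.0190
n = 0.486 mol, so δn = 0.0190 × 0.486 = 0.00923 mol.

0.00923 mol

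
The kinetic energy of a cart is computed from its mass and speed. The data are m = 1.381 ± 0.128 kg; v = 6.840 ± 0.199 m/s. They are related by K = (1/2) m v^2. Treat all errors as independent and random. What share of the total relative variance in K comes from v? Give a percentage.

28.3%

(δK/K)² = (1·δm/m)² + (2·δv/v)²
  m term: (1×0.0927)² = 0.00859
  v term: (2×0.0291)² = 0.00339
Total = 0.0120. Share from v = 0.00339/0.0120 = 0.283.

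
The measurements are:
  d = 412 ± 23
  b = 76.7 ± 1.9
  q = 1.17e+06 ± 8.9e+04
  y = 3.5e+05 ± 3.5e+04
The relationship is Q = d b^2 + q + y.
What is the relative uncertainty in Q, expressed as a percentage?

Let p = d·b^2 = 2.42e+06. δp/p = √((1·δd/d)² + (2·δb/b)²) = √(0.00312 + 0.00245) = 0.0746, so δp = 1.81e+05.
Q = p + q + y: δQ = √(δp² + δq² + δy²) = √(3.27e+10 + 7.92e+09 + 1.22e+09) = 2.05e+05
Q = 3.94e+06, so δQ/Q = 2.05e+05/3.94e+06 = 0.0519.

5.19%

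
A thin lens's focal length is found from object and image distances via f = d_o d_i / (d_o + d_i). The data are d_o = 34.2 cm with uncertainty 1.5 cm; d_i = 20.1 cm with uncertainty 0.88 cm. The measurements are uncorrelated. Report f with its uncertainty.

12.7 ± 0.405 cm

∂f/∂d_o = (d_i/(d_o+d_i))² = 0.137;  ∂f/∂d_i = (d_o/(d_o+d_i))² = 0.397
δf = √((∂f/∂d_o · δd_o)² + (∂f/∂d_i · δd_i)²) = √(0.0422 + 0.122) = 0.405 cm
f = 12.7 cm.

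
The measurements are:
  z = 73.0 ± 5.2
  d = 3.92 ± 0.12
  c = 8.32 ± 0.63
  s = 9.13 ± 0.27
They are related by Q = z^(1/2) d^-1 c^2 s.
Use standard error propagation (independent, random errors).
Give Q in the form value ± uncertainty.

Q is a product of powers, so relative uncertainties combine in quadrature:
  (½·δz/z)² = (0.5×0.0712)² = 0.00127;  (-1·δd/d)² = (-1×0.0306)² = 0.000937;  (2·δc/c)² = (2×0.0757)² = 0.0229;  (1·δs/s)² = (1×0.0296)² = 0.000875
δQ/Q = √(0.0260) = 0.161
Q = 1380, so δQ = 0.161 × 1380 = 222.

1380 ± 222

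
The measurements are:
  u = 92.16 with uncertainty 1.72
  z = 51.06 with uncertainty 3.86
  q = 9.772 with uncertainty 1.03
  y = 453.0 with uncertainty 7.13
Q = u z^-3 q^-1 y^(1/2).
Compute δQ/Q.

0.251

Since Q is a product/quotient, work with relative uncertainties:
  (1·δu/u)² = (1×0.0187)² = 0.000348;  (-3·δz/z)² = (-3×0.0756)² = 0.0514;  (-1·δq/q)² = (-1×0.105)² = 0.0111;  (½·δy/y)² = (0.5×0.0157)² = 6.19e-05
δQ/Q = √(0.0630) = 0.251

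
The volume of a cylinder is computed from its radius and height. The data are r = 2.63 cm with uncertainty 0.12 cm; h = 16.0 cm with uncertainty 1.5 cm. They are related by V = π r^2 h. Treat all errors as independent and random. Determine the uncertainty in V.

Each factor contributes (exponent × relative error)² to (δV/V)²:
  (2·δr/r)² = (2×0.0456)² = 0.00833;  (1·δh/h)² = (1×0.0938)² = 0.00879
δV/V = √(0.0171) = 0.131
V = 348 cm^3, so δV = 0.131 × 348 = 45.5 cm^3.

45.5 cm^3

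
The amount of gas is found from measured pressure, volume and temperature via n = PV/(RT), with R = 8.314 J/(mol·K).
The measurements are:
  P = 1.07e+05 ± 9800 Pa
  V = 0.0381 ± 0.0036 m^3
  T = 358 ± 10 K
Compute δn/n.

n is a product of powers, so relative uncertainties combine in quadrature:
  (1·δP/P)² = (1×0.0916)² = 0.00839;  (1·δV/V)² = (1×0.0945)² = 0.00893;  (-1·δT/T)² = (-1×0.0279)² = 0.000780
δn/n = √(0.0181) = 0.135

0.135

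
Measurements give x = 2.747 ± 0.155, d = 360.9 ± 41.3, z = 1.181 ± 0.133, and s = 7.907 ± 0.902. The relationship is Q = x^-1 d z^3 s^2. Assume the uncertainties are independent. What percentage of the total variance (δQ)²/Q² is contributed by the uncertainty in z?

(δQ/Q)² = (-1·δx/x)² + (1·δd/d)² + (3·δz/z)² + (2·δs/s)²
  x term: (-1×0.0564)² = 0.00318
  d term: (1×0.114)² = 0.0131
  z term: (3×0.113)² = 0.114
  s term: (2×0.114)² = 0.0521
Total = 0.182. Share from z = 0.114/0.182 = 0.626.

62.6%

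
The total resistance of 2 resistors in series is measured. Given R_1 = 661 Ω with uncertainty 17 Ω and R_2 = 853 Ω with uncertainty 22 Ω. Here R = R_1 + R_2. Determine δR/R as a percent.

1.84%

Absolute uncertainties add in quadrature for a linear combination:
  (δR_1)² = 289;  (δR_2)² = 484
δR = √(773) = 27.8 Ω
R = 1510 Ω, so δR/R = 27.8/1510 = 0.0184.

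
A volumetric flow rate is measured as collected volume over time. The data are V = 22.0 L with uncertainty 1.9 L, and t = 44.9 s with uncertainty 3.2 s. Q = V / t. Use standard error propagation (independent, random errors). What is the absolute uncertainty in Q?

For a monomial Q ∝ V, t^-1, fractional errors add in quadrature:
  (1·δV/V)² = (1×0.0864)² = 0.00746;  (-1·δt/t)² = (-1×0.0713)² = 0.00508
δQ/Q = √(0.0125) = 0.112
Q = 0.490 L/s, so δQ = 0.112 × 0.490 = 0.0549 L/s.

0.0549 L/s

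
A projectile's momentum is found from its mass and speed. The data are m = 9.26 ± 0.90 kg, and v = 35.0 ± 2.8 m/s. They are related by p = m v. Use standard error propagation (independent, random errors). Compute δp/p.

0.126

Products/powers → add relative errors in quadrature, weighted by exponent:
  (1·δm/m)² = (1×0.0972)² = 0.00945;  (1·δv/v)² = (1×0.0800)² = 0.00640
δp/p = √(0.0158) = 0.126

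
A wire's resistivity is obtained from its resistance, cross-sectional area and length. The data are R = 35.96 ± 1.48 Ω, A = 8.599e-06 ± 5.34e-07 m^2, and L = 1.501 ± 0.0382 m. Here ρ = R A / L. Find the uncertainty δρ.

1.62e-05 Ω·m

Products/powers → add relative errors in quadrature, weighted by exponent:
  (1·δR/R)² = (1×0.0412)² = 0.00169;  (1·δA/A)² = (1×0.0621)² = 0.00386;  (-1·δL/L)² = (-1×0.0254)² = 0.000648
δρ/ρ = √(0.00620) = 0.0787
ρ = 0.0002060 Ω·m, so δρ = 0.0787 × 0.0002060 = 1.62e-05 Ω·m.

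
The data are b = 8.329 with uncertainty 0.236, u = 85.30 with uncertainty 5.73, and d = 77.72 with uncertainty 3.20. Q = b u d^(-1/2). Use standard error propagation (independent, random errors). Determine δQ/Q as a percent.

7.58%

Q is a product of powers, so relative uncertainties combine in quadrature:
  (1·δb/b)² = (1×0.0283)² = 0.000803;  (1·δu/u)² = (1×0.0672)² = 0.00451;  (−½·δd/d)² = (-0.5×0.0412)² = 0.000424
δQ/Q = √(0.00574) = 0.0758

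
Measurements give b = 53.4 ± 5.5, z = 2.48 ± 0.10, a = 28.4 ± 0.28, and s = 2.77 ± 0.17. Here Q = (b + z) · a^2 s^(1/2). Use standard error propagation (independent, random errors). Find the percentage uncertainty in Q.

10.5%

Let u = b + z = 55.9. δu = √(δb² + δz²) = √(30.2 + 0.0100) = 5.50, so δu/u = 0.0984.
Q is then a monomial in u, a, s:
δQ/Q = √((δu/u)² + (2·δa/a)² + (½·δs/s)²) = √(0.00969 + 0.000389 + 0.000942) = 0.105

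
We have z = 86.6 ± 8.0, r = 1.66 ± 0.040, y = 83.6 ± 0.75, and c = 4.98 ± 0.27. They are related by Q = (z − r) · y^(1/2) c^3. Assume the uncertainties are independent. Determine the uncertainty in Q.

18000

Let u = z − r = 84.9. δu = √(δz² + δr²) = √(64.0 + 0.00160) = 8.00, so δu/u = 0.0942.
Q is then a monomial in u, y, c:
δQ/Q = √((δu/u)² + (½·δy/y)² + (3·δc/c)²) = √(0.00887 + 2.01e-05 + 0.0265) = 0.188
Q = 95900, so δQ = 0.188 × 95900 = 18000.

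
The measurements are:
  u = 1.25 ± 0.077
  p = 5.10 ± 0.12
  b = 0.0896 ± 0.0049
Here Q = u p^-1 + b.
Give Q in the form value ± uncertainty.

Let w = u·p^-1 = 0.245. δw/w = √((1·δu/u)² + (-1·δp/p)²) = √(0.00379 + 0.000554) = 0.0659, so δw = 0.0162.
Q = w + b: δQ = √(δw² + δb²) = √(0.000261 + 2.4e-05) = 0.0169
Q = 0.335.

0.335 ± 0.0169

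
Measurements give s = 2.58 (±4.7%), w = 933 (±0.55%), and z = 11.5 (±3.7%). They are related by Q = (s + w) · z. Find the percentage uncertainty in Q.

3.74%

Let u = s + w = 936. δu = √(δs² + δw²) = √(0.0147 + 26.3) = 5.13, so δu/u = 0.00549.
Q is then a monomial in u, z:
δQ/Q = √((δu/u)² + (1·δz/z)²) = √(3.01e-05 + 0.00137) = 0.0374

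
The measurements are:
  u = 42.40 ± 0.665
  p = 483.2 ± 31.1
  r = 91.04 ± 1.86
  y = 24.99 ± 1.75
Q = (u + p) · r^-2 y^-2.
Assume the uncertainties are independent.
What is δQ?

1.6e-05

Let w = u + p = 525.6. δw = √(δu² + δp²) = √(0.442 + 967) = 31.1, so δw/w = 0.0592.
Q is then a monomial in w, r, y:
δQ/Q = √((δw/w)² + (-2·δr/r)² + (-2·δy/y)²) = √(0.00350 + 0.00167 + 0.0196) = 0.157
Q = 0.0001015, so δQ = 0.157 × 0.0001015 = 1.6e-05.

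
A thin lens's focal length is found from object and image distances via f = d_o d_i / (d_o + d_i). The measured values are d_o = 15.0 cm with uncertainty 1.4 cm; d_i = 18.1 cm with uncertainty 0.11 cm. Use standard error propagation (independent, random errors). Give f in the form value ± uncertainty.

∂f/∂d_o = (d_i/(d_o+d_i))² = 0.299;  ∂f/∂d_i = (d_o/(d_o+d_i))² = 0.205
δf = √((∂f/∂d_o · δd_o)² + (∂f/∂d_i · δd_i)²) = √(0.175 + 0.000510) = 0.419 cm
f = 8.20 cm.

8.20 ± 0.419 cm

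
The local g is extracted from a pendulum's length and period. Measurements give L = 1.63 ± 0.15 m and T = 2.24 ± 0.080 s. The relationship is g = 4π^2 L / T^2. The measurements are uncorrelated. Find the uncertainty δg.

1.49 m/s^2

g is a product of powers, so relative uncertainties combine in quadrature:
  (1·δL/L)² = (1×0.0920)² = 0.00847;  (-2·δT/T)² = (-2×0.0357)² = 0.00510
δg/g = √(0.0136) = 0.116
g = 12.8 m/s^2, so δg = 0.116 × 12.8 = 1.49 m/s^2.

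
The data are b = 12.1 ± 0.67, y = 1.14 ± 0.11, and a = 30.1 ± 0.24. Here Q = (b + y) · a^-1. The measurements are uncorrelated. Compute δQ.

0.0228

Let u = b + y = 13.2. δu = √(δb² + δy²) = √(0.449 + 0.0121) = 0.679, so δu/u = 0.0513.
Q is then a monomial in u, a:
δQ/Q = √((δu/u)² + (-1·δa/a)²) = √(0.00263 + 6.36e-05) = 0.0519
Q = 0.440, so δQ = 0.0519 × 0.440 = 0.0228.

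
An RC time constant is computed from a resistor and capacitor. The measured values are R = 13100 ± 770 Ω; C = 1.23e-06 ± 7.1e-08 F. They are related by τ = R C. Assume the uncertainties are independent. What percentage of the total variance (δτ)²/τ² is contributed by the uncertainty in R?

50.9%

(δτ/τ)² = (1·δR/R)² + (1·δC/C)²
  R term: (1×0.0588)² = 0.00345
  C term: (1×0.0577)² = 0.00333
Total = 0.00679. Share from R = 0.00345/0.00679 = 0.509.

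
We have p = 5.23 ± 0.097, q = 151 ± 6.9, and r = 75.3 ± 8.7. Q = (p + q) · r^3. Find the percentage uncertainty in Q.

34.9%

Let u = p + q = 156. δu = √(δp² + δq²) = √(0.00941 + 47.6) = 6.90, so δu/u = 0.0442.
Q is then a monomial in u, r:
δQ/Q = √((δu/u)² + (3·δr/r)²) = √(0.00195 + 0.120) = 0.349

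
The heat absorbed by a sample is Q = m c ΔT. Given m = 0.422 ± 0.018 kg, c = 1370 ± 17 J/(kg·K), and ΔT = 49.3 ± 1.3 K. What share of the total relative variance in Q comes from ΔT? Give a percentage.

26.1%

(δQ/Q)² = (1·δm/m)² + (1·δc/c)² + (1·δΔT/ΔT)²
  m term: (1×0.0427)² = 0.00182
  c term: (1×0.0124)² = 0.000154
  ΔT term: (1×0.0264)² = 0.000695
Total = 0.00267. Share from ΔT = 0.000695/0.00267 = 0.261.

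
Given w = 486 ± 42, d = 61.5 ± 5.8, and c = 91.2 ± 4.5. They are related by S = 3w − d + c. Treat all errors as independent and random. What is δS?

126

Absolute uncertainties add in quadrature for a linear combination:
  (3·δw)² = 15900;  (δd)² = 33.6;  (δc)² = 20.2
δS = √(15900) = 126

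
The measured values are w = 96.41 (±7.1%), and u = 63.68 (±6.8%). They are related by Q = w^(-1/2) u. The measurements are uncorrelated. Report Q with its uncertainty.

6.485 ± 0.497

For a monomial Q ∝ w^(-1/2), u, fractional errors add in quadrature:
  (−½·δw/w)² = (-0.5×0.0710)² = 0.00126;  (1·δu/u)² = (1×0.0680)² = 0.00462
δQ/Q = √(0.00588) = 0.0767
Q = 6.485, so δQ = 0.0767 × 6.485 = 0.497.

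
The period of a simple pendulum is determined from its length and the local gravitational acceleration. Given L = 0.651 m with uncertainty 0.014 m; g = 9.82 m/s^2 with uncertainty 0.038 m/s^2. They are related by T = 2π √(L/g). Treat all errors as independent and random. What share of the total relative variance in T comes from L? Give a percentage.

(δT/T)² = (½·δL/L)² + (−½·δg/g)²
  L term: (0.5×0.0215)² = 0.000116
  g term: (-0.5×0.00387)² = 3.74e-06
Total = 0.000119. Share from L = 0.000116/0.000119 = 0.969.

96.9%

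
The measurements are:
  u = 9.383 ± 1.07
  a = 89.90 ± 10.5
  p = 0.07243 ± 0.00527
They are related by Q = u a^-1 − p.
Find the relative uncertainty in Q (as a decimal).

0.558

Let w = u·a^-1 = 0.1044. δw/w = √((1·δu/u)² + (-1·δa/a)²) = √(0.0130 + 0.0136) = 0.163, so δw = 0.0170.
Q = w − p: δQ = √(δw² + δp²) = √(0.000290 + 2.78e-05) = 0.0178
Q = 0.03194, so δQ/Q = 0.0178/0.03194 = 0.558.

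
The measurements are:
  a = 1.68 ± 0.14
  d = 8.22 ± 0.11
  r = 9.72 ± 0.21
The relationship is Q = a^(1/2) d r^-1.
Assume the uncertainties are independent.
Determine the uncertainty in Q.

Each factor contributes (exponent × relative error)² to (δQ/Q)²:
  (½·δa/a)² = (0.5×0.0833)² = 0.00174;  (1·δd/d)² = (1×0.0134)² = 0.000179;  (-1·δr/r)² = (-1×0.0216)² = 0.000467
δQ/Q = √(0.00238) = 0.0488
Q = 1.10, so δQ = 0.0488 × 1.10 = 0.0535.

0.0535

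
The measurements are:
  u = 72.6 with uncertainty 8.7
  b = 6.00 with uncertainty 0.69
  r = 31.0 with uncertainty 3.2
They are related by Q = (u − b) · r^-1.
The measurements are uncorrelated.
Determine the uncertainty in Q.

Let w = u − b = 66.6. δw = √(δu² + δb²) = √(75.7 + 0.476) = 8.73, so δw/w = 0.131.
Q is then a monomial in w, r:
δQ/Q = √((δw/w)² + (-1·δr/r)²) = √(0.0172 + 0.0107) = 0.167
Q = 2.15, so δQ = 0.167 × 2.15 = 0.358.

0.358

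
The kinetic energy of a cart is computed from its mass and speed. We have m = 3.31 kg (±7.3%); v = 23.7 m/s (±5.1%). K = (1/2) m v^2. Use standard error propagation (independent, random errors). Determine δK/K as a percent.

12.5%

K is a product of powers, so relative uncertainties combine in quadrature:
  (1·δm/m)² = (1×0.0730)² = 0.00533;  (2·δv/v)² = (2×0.0510)² = 0.0104
δK/K = √(0.0157) = 0.125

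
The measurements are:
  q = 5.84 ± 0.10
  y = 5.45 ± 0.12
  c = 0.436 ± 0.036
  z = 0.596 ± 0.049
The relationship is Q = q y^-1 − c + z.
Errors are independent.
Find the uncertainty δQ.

0.0678

Let p = q·y^-1 = 1.07. δp/p = √((1·δq/q)² + (-1·δy/y)²) = √(0.000293 + 0.000485) = 0.0279, so δp = 0.0299.
Q = p − c + z: δQ = √(δp² + δc² + δz²) = √(0.000893 + 0.00130 + 0.00240) = 0.0678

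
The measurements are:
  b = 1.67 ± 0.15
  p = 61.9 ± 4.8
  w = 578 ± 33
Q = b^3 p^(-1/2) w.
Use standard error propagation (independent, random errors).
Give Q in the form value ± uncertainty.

342 ± 95.2

Products/powers → add relative errors in quadrature, weighted by exponent:
  (3·δb/b)² = (3×0.0898)² = 0.0726;  (−½·δp/p)² = (-0.5×0.0775)² = 0.00150;  (1·δw/w)² = (1×0.0571)² = 0.00326
δQ/Q = √(0.0774) = 0.278
Q = 342, so δQ = 0.278 × 342 = 95.2.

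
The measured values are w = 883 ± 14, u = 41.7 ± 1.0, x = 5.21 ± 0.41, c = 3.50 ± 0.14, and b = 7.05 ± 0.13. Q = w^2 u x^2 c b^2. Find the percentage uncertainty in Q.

17.1%

Q is a product of powers, so relative uncertainties combine in quadrature:
  (2·δw/w)² = (2×0.0159)² = 0.00101;  (1·δu/u)² = (1×0.0240)² = 0.000575;  (2·δx/x)² = (2×0.0787)² = 0.0248;  (1·δc/c)² = (1×0.0400)² = 0.00160;  (2·δb/b)² = (2×0.0184)² = 0.00136
δQ/Q = √(0.0293) = 0.171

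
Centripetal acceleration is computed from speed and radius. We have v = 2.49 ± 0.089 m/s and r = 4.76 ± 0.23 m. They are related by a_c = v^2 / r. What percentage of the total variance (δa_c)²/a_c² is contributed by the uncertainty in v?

68.6%

(δa_c/a_c)² = (2·δv/v)² + (-1·δr/r)²
  v term: (2×0.0357)² = 0.00511
  r term: (-1×0.0483)² = 0.00233
Total = 0.00744. Share from v = 0.00511/0.00744 = 0.686.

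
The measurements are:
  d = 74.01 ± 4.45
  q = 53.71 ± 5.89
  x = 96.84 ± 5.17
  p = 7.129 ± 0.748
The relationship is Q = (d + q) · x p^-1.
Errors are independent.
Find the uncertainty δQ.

Let u = d + q = 127.7. δu = √(δd² + δq²) = √(19.8 + 34.7) = 7.38, so δu/u = 0.0578.
Q is then a monomial in u, x, p:
δQ/Q = √((δu/u)² + (1·δx/x)² + (-1·δp/p)²) = √(0.00334 + 0.00285 + 0.0110) = 0.131
Q = 1735, so δQ = 0.131 × 1735 = 228.

228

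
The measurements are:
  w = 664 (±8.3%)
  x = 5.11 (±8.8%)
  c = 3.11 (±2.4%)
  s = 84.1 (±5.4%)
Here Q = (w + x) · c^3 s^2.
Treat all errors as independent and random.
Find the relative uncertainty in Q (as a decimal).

Let u = w + x = 669. δu = √(δw² + δx²) = √(3040 + 0.202) = 55.1, so δu/u = 0.0824.
Q is then a monomial in u, c, s:
δQ/Q = √((δu/u)² + (3·δc/c)² + (2·δs/s)²) = √(0.00678 + 0.00518 + 0.0117) = 0.154

0.154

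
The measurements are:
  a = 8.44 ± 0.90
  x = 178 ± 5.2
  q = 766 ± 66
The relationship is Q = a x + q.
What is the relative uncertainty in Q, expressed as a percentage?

7.88%

Let p = a·x = 1500. δp/p = √((1·δa/a)² + (1·δx/x)²) = √(0.0114 + 0.000853) = 0.111, so δp = 166.
Q = p + q: δQ = √(δp² + δq²) = √(27600 + 4360) = 179
Q = 2270, so δQ/Q = 179/2270 = 0.0788.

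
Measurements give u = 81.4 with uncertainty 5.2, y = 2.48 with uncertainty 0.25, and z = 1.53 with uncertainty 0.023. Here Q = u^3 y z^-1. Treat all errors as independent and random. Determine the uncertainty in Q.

1.9e+05

Each factor contributes (exponent × relative error)² to (δQ/Q)²:
  (3·δu/u)² = (3×0.0639)² = 0.0367;  (1·δy/y)² = (1×0.101)² = 0.0102;  (-1·δz/z)² = (-1×0.0150)² = 0.000226
δQ/Q = √(0.0471) = 0.217
Q = 8.74e+05, so δQ = 0.217 × 8.74e+05 = 1.9e+05.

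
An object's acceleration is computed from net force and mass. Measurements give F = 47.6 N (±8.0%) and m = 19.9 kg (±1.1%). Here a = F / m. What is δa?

a is a product of powers, so relative uncertainties combine in quadrature:
  (1·δF/F)² = (1×0.0800)² = 0.00640;  (-1·δm/m)² = (-1×0.0110)² = 0.000121
δa/a = √(0.00652) = 0.0808
a = 2.39 m/s^2, so δa = 0.0808 × 2.39 = 0.193 m/s^2.

0.193 m/s^2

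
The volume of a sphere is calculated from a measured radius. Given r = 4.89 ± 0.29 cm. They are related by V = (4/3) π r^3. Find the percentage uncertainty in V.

V ∝ r^3, so δV/V = |3| · δr/r = 3 × 0.0593 = 0.178.

17.8%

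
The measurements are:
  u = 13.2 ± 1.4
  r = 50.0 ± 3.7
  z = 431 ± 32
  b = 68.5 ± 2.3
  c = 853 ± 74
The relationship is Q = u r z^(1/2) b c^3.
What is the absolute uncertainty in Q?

1.72e+14

Products/powers → add relative errors in quadrature, weighted by exponent:
  (1·δu/u)² = (1×0.106)² = 0.0112;  (1·δr/r)² = (1×0.0740)² = 0.00548;  (½·δz/z)² = (0.5×0.0742)² = 0.00138;  (1·δb/b)² = (1×0.0336)² = 0.00113;  (3·δc/c)² = (3×0.0868)² = 0.0677
δQ/Q = √(0.0870) = 0.295
Q = 5.83e+14, so δQ = 0.295 × 5.83e+14 = 1.72e+14.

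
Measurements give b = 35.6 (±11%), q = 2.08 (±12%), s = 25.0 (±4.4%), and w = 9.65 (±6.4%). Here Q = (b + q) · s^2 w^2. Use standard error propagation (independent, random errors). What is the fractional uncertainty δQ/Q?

0.187

Let u = b + q = 37.7. δu = √(δb² + δq²) = √(15.3 + 0.0623) = 3.92, so δu/u = 0.104.
Q is then a monomial in u, s, w:
δQ/Q = √((δu/u)² + (2·δs/s)² + (2·δw/w)²) = √(0.0108 + 0.00774 + 0.0164) = 0.187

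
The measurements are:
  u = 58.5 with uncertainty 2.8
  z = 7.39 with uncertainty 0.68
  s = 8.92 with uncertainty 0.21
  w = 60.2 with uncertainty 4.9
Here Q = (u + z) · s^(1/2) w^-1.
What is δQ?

0.304

Let h = u + z = 65.9. δh = √(δu² + δz²) = √(7.84 + 0.462) = 2.88, so δh/h = 0.0437.
Q is then a monomial in h, s, w:
δQ/Q = √((δh/h)² + (½·δs/s)² + (-1·δw/w)²) = √(0.00191 + 0.000139 + 0.00663) = 0.0931
Q = 3.27, so δQ = 0.0931 × 3.27 = 0.304.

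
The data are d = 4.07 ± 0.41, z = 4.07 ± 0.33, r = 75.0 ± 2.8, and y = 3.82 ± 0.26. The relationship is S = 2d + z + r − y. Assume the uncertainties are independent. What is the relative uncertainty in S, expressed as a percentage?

3.53%

Each term contributes (cᵢ δxᵢ)² to (δS)²:
  (2·δd)² = 0.672;  (δz)² = 0.109;  (δr)² = 7.84;  (δy)² = 0.0676
δS = √(8.69) = 2.95
S = 83.4, so δS/S = 2.95/83.4 = 0.0353.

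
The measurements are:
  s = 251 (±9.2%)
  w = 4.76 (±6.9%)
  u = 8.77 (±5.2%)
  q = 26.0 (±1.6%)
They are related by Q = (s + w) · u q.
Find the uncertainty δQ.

Let h = s + w = 256. δh = √(δs² + δw²) = √(533 + 0.108) = 23.1, so δh/h = 0.0903.
Q is then a monomial in h, u, q:
δQ/Q = √((δh/h)² + (1·δu/u)² + (1·δq/q)²) = √(0.00815 + 0.00270 + 0.000256) = 0.105
Q = 58300, so δQ = 0.105 × 58300 = 6150.

6150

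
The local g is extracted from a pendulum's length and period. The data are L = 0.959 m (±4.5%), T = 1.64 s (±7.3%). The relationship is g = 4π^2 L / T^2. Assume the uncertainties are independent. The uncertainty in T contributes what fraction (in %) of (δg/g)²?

(δg/g)² = (1·δL/L)² + (-2·δT/T)²
  L term: (1×0.0450)² = 0.00202
  T term: (-2×0.0730)² = 0.0213
Total = 0.0233. Share from T = 0.0213/0.0233 = 0.913.

91.3%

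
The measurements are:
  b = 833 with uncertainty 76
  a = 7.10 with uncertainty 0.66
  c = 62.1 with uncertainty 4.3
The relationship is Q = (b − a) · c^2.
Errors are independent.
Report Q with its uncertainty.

(3.19 ± 0.530) × 10^6

Let u = b − a = 826. δu = √(δb² + δa²) = √(5780 + 0.436) = 76.0, so δu/u = 0.0920.
Q is then a monomial in u, c:
δQ/Q = √((δu/u)² + (2·δc/c)²) = √(0.00847 + 0.0192) = 0.166
Q = 3.19e+06, so δQ = 0.166 × 3.19e+06 = 5.3e+05.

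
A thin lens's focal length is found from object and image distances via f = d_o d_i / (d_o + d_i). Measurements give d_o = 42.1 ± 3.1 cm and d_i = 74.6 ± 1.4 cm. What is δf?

∂f/∂d_o = (d_i/(d_o+d_i))² = 0.409;  ∂f/∂d_i = (d_o/(d_o+d_i))² = 0.130
δf = √((∂f/∂d_o · δd_o)² + (∂f/∂d_i · δd_i)²) = √(1.60 + 0.0332) = 1.28 cm

1.28 cm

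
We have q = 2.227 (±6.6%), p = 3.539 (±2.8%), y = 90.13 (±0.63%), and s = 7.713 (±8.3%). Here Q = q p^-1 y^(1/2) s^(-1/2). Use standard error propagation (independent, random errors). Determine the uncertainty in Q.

0.178

For a monomial Q ∝ q, p^-1, y^(1/2), s^(-1/2), fractional errors add in quadrature:
  (1·δq/q)² = (1×0.0660)² = 0.00436;  (-1·δp/p)² = (-1×0.0280)² = 0.000784;  (½·δy/y)² = (0.5×0.00630)² = 9.92e-06;  (−½·δs/s)² = (-0.5×0.0830)² = 0.00172
δQ/Q = √(0.00687) = 0.0829
Q = 2.151, so δQ = 0.0829 × 2.151 = 0.178.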